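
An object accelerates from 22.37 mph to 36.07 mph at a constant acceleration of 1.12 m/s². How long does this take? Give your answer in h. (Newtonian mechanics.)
t = (v - v₀)/a (with unit conversion) = 0.001519 h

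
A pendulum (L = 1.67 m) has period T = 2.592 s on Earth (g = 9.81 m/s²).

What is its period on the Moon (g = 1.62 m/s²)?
T = 2π√(L/g), so T_moon/T_earth = √(g_earth/g_moon)
T_moon = 2π√(1.67/1.62) = 6.379 s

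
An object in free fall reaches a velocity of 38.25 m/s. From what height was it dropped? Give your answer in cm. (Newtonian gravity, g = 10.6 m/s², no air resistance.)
h = v²/(2g) (with unit conversion) = 6901.0 cm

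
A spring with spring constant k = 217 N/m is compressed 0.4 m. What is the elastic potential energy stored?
PE = ½kx² = ½×217×0.4² = 17.36 J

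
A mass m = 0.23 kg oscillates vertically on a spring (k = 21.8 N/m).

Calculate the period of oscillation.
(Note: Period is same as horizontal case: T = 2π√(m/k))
T = 2π√(m/k) = 2π√(0.23/21.8) = 0.6454 s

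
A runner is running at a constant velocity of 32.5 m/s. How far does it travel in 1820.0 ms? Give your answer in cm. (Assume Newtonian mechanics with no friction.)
d = vt (with unit conversion) = 5915.0 cm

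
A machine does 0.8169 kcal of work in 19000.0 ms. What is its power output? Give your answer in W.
P = W/t = 3418 J / 19 s = 179.9 W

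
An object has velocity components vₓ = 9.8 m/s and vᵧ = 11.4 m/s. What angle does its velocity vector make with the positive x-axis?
θ = arctan(vᵧ/vₓ) = arctan(11.4/9.8) = 49.32°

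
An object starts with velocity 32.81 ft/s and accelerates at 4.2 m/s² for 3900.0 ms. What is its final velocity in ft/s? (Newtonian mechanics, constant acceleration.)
v = v₀ + at (with unit conversion) = 86.55 ft/s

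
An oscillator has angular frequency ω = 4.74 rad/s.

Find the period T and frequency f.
T = 2π/ω = 2π/4.74 = 1.326 s; f = ω/2π = 0.7544 Hz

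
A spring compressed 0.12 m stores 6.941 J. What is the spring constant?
PE = ½kx² → k = 2PE/x² = 2×6.941/0.12² = 964.0 N/m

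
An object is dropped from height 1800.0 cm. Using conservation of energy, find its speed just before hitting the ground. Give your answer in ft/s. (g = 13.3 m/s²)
mgh = ½mv² → v = √(2gh) = √(2×13.3×18) = 21.88 m/s = 71.79 ft/s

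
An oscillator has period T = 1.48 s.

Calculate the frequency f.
f = 1/T = 1/1.48 = 0.6757 Hz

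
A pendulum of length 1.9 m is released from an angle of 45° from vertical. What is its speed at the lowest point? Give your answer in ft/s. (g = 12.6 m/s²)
h = L(1 − cosθ) = 1.9×(1 − cos45°) = 0.5565 m
v = √(2gh) = √(2×12.6×0.5565) = 3.745 m/s = 12.29 ft/s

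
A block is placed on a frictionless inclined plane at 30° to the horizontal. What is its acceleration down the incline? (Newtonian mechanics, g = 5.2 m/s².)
a = g sin(θ) = 5.2 × sin(30°) = 5.2 × 0.5 = 2.6 m/s²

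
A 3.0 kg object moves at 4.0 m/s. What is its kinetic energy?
KE = ½mv² = ½×3.0×4.0² = 24.0 J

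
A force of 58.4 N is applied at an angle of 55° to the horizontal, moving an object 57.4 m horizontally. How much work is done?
W = Fd cosθ = 58.4×57.4×cos(55°) = 1922.7 J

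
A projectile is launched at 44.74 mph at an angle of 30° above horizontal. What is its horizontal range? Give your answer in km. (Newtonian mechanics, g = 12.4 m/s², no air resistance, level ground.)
R = v₀² sin(2θ) / g (with unit conversion) = 0.02794 km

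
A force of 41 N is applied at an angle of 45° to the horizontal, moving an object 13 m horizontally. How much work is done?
W = Fd cosθ = 41×13×cos(45°) = 376.89 J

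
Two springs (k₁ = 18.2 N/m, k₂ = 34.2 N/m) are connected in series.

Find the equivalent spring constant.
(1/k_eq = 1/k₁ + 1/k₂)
1/k_eq = 1/18.2 + 1/34.2 = 0.084185; k_eq = 11.88 N/m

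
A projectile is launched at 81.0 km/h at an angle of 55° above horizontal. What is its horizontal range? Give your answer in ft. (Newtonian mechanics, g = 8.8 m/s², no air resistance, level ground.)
R = v₀² sin(2θ) / g (with unit conversion) = 177.4 ft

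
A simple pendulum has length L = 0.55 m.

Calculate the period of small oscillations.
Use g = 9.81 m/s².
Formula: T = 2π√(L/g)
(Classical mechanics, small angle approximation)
T = 2π√(L/g) = 2π√(0.55/9.81) = 1.488 s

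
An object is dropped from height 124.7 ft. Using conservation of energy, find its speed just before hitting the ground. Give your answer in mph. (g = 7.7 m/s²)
mgh = ½mv² → v = √(2gh) = √(2×7.7×38.01) = 24.19 m/s = 54.12 mph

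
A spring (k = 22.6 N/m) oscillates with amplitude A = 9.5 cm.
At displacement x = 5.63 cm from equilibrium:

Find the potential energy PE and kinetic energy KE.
E_total = ½kA² = ½×22.6×(0.095)² = 0.102 J
PE = ½kx² = ½×22.6×(0.0563)² = 0.03582 J
KE = E_total − PE = 0.06617 J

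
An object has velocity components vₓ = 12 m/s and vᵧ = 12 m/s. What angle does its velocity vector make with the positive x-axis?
θ = arctan(vᵧ/vₓ) = arctan(12/12) = 45.0°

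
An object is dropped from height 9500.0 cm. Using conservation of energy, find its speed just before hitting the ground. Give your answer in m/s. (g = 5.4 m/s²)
mgh = ½mv² → v = √(2gh) = √(2×5.4×95) = 32.03 m/s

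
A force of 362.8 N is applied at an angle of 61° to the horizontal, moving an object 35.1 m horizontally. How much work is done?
W = Fd cosθ = 362.8×35.1×cos(61°) = 6173.7 J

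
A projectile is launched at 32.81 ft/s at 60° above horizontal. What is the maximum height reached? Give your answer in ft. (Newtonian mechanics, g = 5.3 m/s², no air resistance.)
H = v₀²sin²(θ)/(2g) (with unit conversion) = 23.22 ft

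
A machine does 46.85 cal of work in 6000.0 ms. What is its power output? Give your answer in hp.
P = W/t = 196 J / 6 s = 32.67 W = 0.04381 hp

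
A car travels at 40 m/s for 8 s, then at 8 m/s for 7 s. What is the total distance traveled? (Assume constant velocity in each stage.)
d₁ = v₁t₁ = 40 × 8 = 320 m
d₂ = v₂t₂ = 8 × 7 = 56 m
d_total = 320 + 56 = 376 m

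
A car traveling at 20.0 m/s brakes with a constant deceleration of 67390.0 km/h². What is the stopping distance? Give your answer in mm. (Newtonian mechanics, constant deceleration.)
d = v₀² / (2a) (with unit conversion) = 38460.0 mm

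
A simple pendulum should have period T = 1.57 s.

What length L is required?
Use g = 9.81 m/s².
T = 2π√(L/g) → L = g(T/2π)² = 9.81×(1.57/2π)² = 0.6125 m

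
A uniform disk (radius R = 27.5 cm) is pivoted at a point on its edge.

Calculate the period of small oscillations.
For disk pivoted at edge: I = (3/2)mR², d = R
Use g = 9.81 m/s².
I/m = (3/2)R² = 0.1134 m²; d = R = 0.275 m
T = 2π√((3/2)R²/(gR)) = 2π√(3R/(2g)) = 1.288 s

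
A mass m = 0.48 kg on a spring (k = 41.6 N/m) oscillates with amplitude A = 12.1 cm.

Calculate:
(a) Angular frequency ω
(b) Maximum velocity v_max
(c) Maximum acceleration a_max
ω = √(k/m) = √(41.6/0.48) = 9.309 rad/s
v_max = ωA = 9.309×0.121 = 1.126 m/s
a_max = ω²A = 9.309²×0.121 = 10.49 m/s²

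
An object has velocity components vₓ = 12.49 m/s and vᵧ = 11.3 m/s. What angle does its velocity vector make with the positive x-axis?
θ = arctan(vᵧ/vₓ) = arctan(11.3/12.49) = 42.14°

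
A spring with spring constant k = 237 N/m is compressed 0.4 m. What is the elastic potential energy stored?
PE = ½kx² = ½×237×0.4² = 18.96 J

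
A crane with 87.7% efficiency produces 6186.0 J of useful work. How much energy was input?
W_in = W_out/η = 6186.0/0.877 = 7053.6 J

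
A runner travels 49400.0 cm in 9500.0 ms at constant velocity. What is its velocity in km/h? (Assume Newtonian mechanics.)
v = d/t (with unit conversion) = 187.2 km/h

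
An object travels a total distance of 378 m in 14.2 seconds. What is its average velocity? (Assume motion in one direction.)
v_avg = Δd / Δt = 378 / 14.2 = 26.62 m/s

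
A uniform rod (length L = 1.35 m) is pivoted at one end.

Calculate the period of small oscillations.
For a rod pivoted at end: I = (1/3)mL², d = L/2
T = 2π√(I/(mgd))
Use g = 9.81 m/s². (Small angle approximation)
I/m = (1/3)L² = 0.6075 m²; d = L/2 = 0.675 m
T = 2π√(I/(mgd)) = 2π√(0.6075/(9.81×0.675)) = 1.903 s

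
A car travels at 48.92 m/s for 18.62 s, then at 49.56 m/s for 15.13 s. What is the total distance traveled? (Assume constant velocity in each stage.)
d₁ = v₁t₁ = 48.92 × 18.62 = 910.89 m
d₂ = v₂t₂ = 49.56 × 15.13 = 749.843 m
d_total = 910.89 + 749.843 = 1660.73 m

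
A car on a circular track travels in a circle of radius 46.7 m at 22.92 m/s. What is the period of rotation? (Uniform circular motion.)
T = 2πr/v = 2π×46.7/22.92 = 12.8 s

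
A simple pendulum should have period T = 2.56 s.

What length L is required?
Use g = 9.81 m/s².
T = 2π√(L/g) → L = g(T/2π)² = 9.81×(2.56/2π)² = 1.629 m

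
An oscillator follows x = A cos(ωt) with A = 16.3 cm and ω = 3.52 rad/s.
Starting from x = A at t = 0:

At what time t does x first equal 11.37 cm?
cos(ωt) = x/A = 11.37/16.3 = 0.6975
ωt = arccos(0.6975) = 0.7988 rad
t = 0.7988/3.52 = 0.2269 s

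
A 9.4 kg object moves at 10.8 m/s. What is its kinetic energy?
KE = ½mv² = ½×9.4×10.8² = 548.208 J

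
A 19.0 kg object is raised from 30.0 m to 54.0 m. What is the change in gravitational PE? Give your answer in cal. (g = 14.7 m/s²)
ΔPE = mg(h₂ − h₁) = 19 kg × 14.7 m/s² × (54 − 30) m = 6703 J = 1602.0 cal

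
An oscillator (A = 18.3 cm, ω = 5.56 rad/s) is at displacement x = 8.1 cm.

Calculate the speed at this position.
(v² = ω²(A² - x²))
v = ω√(A² − x²) = 5.56×√(0.183² − 0.081²) = 0.9124 m/s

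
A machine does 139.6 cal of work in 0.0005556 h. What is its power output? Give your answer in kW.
P = W/t = 584.1 J / 2 s = 292 W = 0.292 kW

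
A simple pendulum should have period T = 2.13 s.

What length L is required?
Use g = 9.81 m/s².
T = 2π√(L/g) → L = g(T/2π)² = 9.81×(2.13/2π)² = 1.127 m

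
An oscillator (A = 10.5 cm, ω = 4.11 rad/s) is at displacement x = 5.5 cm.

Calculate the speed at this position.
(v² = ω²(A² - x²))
v = ω√(A² − x²) = 4.11×√(0.105² − 0.055²) = 0.3676 m/s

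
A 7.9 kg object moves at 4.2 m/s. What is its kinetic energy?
KE = ½mv² = ½×7.9×4.2² = 69.678 J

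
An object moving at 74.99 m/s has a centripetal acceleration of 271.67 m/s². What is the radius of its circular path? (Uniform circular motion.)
r = v²/a_c = 74.99²/271.67 = 20.7 m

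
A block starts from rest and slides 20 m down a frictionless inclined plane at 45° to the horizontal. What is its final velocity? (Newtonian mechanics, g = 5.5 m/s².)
a = g sin(θ) = 5.5 × sin(45°) = 3.89 m/s²
v = √(2ad) = √(2 × 3.89 × 20) = 12.47 m/s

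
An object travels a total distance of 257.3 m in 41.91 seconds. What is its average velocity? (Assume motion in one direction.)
v_avg = Δd / Δt = 257.3 / 41.91 = 6.14 m/s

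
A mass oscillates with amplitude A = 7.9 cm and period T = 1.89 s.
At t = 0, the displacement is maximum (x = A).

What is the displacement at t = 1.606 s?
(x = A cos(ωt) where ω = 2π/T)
ω = 2π/T = 2π/1.89 = 3.324 rad/s
x = A cos(ωt) = 7.9×cos(3.324×1.606) = 4.633 cm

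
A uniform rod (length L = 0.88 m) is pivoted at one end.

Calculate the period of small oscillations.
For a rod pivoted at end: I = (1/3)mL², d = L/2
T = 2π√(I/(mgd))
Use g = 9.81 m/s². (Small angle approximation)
I/m = (1/3)L² = 0.2581 m²; d = L/2 = 0.44 m
T = 2π√(I/(mgd)) = 2π√(0.2581/(9.81×0.44)) = 1.537 s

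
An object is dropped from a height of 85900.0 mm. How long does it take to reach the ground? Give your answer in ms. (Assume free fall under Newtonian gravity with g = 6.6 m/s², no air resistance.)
t = √(2h/g) (with unit conversion) = 5102.0 ms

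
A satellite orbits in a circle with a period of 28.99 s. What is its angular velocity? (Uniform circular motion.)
ω = 2π/T = 2π/28.99 = 0.2167 rad/s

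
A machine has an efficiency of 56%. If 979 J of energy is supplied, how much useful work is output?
W_out = η × W_in = 0.56 × 979 = 548.24 J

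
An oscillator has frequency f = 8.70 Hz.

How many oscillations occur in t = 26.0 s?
n = f×t = 8.7×26.0 = 226.2 oscillations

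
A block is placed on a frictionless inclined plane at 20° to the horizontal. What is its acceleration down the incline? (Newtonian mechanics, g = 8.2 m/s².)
a = g sin(θ) = 8.2 × sin(20°) = 8.2 × 0.342 = 2.8 m/s²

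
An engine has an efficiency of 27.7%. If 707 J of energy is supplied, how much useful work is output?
W_out = η × W_in = 0.277 × 707 = 195.84 J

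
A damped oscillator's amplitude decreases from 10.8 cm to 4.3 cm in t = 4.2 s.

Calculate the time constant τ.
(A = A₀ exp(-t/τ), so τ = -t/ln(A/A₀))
A/A₀ = 4.3/10.8 = 0.3981; ln(A/A₀) = -0.9209
τ = −t/ln(A/A₀) = −4.2/-0.9209 = 4.561 s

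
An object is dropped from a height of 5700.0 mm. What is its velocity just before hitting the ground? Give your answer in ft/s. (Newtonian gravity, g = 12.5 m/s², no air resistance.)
v = √(2gh) (with unit conversion) = 39.16 ft/s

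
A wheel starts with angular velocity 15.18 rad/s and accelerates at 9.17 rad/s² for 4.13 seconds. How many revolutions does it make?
θ = ω₀t + ½αt² = 15.18×4.13 + ½×9.17×4.13² = 140.9 rad
Revolutions = θ/(2π) = 140.9/(2π) = 22.42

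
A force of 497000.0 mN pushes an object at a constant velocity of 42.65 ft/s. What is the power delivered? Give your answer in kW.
P = Fv = 497 N × 13 m/s = 6461 W = 6.461 kW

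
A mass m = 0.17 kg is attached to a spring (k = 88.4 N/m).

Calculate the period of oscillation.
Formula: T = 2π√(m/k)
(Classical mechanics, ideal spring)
T = 2π√(m/k) = 2π√(0.17/88.4) = 0.2755 s; f = 1/T = 3.629 Hz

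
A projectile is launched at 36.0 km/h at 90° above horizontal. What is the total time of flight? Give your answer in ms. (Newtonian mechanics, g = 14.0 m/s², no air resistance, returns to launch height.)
T = 2v₀sin(θ)/g (with unit conversion) = 1429.0 ms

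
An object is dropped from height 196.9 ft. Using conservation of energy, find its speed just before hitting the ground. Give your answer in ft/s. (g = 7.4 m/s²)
mgh = ½mv² → v = √(2gh) = √(2×7.4×60.02) = 29.8 m/s = 97.78 ft/s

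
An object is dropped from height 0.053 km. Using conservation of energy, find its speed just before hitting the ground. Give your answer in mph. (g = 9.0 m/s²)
mgh = ½mv² → v = √(2gh) = √(2×9.0×53) = 30.89 m/s = 69.09 mph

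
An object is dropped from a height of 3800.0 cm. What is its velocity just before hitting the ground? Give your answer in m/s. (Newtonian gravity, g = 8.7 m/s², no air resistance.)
v = √(2gh) (with unit conversion) = 25.71 m/s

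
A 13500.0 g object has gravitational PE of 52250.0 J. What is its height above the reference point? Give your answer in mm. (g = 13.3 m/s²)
PE = mgh → h = PE/(mg) = 5.225e+04 J / (13.5 kg × 13.3 m/s²) = 291 m = 291000.0 mm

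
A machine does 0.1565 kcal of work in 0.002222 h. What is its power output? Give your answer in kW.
P = W/t = 654.8 J / 7.999 s = 81.86 W = 0.08186 kW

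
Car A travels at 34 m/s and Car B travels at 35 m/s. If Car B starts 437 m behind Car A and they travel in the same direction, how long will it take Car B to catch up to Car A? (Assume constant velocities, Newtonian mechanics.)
Relative speed: v_rel = 35 - 34 = 1 m/s
Time to catch: t = d₀/v_rel = 437/1 = 437.0 s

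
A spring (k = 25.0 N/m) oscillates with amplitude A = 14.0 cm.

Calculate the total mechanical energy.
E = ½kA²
E = ½kA² = ½×25.0×(0.14)² = 0.245 J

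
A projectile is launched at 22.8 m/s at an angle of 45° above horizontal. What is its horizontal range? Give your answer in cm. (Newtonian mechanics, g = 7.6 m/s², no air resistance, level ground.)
R = v₀² sin(2θ) / g (with unit conversion) = 6840.0 cm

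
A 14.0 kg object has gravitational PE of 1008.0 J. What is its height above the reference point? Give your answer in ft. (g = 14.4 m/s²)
PE = mgh → h = PE/(mg) = 1008 J / (14 kg × 14.4 m/s²) = 5 m = 16.4 ft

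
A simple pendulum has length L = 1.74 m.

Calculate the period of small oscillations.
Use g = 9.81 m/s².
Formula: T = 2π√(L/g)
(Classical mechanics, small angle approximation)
T = 2π√(L/g) = 2π√(1.74/9.81) = 2.646 s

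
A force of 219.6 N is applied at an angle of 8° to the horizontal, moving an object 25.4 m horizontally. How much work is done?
W = Fd cosθ = 219.6×25.4×cos(8°) = 5523.6 J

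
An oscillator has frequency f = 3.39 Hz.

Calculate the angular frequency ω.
ω = 2πf = 2π×3.39 = 21.3 rad/s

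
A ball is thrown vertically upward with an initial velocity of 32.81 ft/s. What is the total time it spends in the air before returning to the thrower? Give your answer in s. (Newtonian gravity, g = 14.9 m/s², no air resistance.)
t_total = 2v₀/g (with unit conversion) = 1.342 s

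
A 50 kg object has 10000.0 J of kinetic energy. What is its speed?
KE = ½mv² → v = √(2KE/m) = √(2×10000.0/50) = 20.0 m/s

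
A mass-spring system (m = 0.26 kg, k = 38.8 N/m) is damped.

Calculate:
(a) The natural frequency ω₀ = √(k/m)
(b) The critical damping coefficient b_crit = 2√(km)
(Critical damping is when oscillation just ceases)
ω₀ = √(k/m) = √(38.8/0.26) = 12.22 rad/s
b_crit = 2√(km) = 2√(38.8×0.26) = 6.352 kg/s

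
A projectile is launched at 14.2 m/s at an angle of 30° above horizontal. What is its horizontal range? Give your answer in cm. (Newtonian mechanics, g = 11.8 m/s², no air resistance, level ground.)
R = v₀² sin(2θ) / g (with unit conversion) = 1480.0 cm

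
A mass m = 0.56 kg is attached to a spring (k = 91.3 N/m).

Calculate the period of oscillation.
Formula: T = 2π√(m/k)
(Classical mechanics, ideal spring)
T = 2π√(m/k) = 2π√(0.56/91.3) = 0.4921 s; f = 1/T = 2.032 Hz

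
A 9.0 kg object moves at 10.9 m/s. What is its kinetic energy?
KE = ½mv² = ½×9.0×10.9² = 534.645 J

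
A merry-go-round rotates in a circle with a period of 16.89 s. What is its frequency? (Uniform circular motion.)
f = 1/T = 1/16.89 = 0.0592 Hz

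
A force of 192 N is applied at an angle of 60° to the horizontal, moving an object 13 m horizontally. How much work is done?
W = Fd cosθ = 192×13×cos(60°) = 1248.0 J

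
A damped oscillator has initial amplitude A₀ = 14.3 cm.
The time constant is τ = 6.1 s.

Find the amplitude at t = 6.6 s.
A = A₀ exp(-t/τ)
A = A₀ exp(−t/τ) = 14.3×exp(−6.6/6.1) = 4.847 cm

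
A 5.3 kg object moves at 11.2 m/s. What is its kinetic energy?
KE = ½mv² = ½×5.3×11.2² = 332.416 J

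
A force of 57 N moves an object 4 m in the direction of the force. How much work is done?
W = Fd = 57×4 = 228.0 J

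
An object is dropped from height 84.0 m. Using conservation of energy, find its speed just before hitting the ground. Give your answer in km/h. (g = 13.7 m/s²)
mgh = ½mv² → v = √(2gh) = √(2×13.7×84) = 47.97 m/s = 172.7 km/h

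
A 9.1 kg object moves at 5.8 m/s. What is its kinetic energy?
KE = ½mv² = ½×9.1×5.8² = 153.062 J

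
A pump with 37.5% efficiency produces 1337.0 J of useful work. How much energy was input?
W_in = W_out/η = 1337.0/0.375 = 3565.3 J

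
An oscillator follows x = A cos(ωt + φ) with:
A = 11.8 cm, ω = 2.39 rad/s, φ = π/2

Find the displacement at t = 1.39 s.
x = A cos(ωt + φ) = 11.8×cos(2.39×1.39 + π/2) = 2.118 cm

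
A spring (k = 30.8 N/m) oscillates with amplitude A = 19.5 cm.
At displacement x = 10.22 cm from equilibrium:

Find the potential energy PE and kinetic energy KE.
E_total = ½kA² = ½×30.8×(0.195)² = 0.5856 J
PE = ½kx² = ½×30.8×(0.1022)² = 0.1609 J
KE = E_total − PE = 0.4247 J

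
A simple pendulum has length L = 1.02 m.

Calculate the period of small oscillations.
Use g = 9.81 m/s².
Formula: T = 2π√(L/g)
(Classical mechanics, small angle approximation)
T = 2π√(L/g) = 2π√(1.02/9.81) = 2.026 s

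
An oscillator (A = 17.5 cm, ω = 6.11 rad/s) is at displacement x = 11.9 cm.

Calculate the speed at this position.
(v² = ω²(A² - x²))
v = ω√(A² − x²) = 6.11×√(0.175² − 0.119²) = 0.784 m/s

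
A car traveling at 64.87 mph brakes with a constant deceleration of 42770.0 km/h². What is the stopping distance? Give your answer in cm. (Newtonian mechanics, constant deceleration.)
d = v₀² / (2a) (with unit conversion) = 12740.0 cm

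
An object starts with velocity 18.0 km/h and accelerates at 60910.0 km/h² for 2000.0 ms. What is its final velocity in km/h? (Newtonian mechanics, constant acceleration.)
v = v₀ + at (with unit conversion) = 51.84 km/h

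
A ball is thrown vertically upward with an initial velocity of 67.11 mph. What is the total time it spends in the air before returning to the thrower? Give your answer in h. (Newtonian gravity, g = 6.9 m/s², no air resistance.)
t_total = 2v₀/g (with unit conversion) = 0.002416 h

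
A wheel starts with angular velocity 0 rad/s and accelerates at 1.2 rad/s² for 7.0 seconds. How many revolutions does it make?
θ = ω₀t + ½αt² = 0×7.0 + ½×1.2×7.0² = 29.4 rad
Revolutions = θ/(2π) = 29.4/(2π) = 4.68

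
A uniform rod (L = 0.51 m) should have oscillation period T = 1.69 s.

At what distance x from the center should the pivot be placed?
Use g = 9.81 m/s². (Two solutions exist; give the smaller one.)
T = 2π√((L²/12 + x²)/(gx)). Let c = T²g/(4π²) = 0.7097.
x² − cx + L²/12 = 0 → x = (c − √(c² − L²/3))/2 = 0.03198 m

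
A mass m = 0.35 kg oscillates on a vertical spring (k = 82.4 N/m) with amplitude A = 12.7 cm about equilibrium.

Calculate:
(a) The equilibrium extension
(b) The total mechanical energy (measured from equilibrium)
x_eq = mg/k = 0.35×9.81/82.4 = 0.04167 m = 4.167 cm
E = ½kA² = ½×82.4×(0.127)² = 0.6645 J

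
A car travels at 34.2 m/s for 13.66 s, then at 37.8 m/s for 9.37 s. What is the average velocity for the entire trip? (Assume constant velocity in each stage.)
d₁ = v₁t₁ = 34.2 × 13.66 = 467.172 m
d₂ = v₂t₂ = 37.8 × 9.37 = 354.186 m
d_total = 821.36 m, t_total = 23.03 s
v_avg = d_total/t_total = 821.36/23.03 = 35.66 m/s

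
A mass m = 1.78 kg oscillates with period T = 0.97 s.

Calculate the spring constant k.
T = 2π√(m/k) → k = m(2π/T)² = 1.78×(2π/0.97)² = 74.69 N/m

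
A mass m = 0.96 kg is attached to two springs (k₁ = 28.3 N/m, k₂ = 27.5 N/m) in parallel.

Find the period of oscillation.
k_eq = k₁+k₂ = 55.8 N/m
T = 2π√(m/k_eq) = 2π√(0.96/55.8) = 0.8241 s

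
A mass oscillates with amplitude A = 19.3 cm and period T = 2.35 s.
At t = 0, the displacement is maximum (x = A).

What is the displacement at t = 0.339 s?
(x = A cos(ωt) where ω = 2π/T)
ω = 2π/T = 2π/2.35 = 2.674 rad/s
x = A cos(ωt) = 19.3×cos(2.674×0.339) = 11.9 cm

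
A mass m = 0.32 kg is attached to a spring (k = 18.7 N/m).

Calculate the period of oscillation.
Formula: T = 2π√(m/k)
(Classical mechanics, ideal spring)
T = 2π√(m/k) = 2π√(0.32/18.7) = 0.8219 s; f = 1/T = 1.217 Hz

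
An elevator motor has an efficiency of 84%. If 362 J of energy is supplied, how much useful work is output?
W_out = η × W_in = 0.84 × 362 = 304.08 J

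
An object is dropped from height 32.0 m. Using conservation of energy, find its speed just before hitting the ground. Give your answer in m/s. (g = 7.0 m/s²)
mgh = ½mv² → v = √(2gh) = √(2×7.0×32) = 21.17 m/s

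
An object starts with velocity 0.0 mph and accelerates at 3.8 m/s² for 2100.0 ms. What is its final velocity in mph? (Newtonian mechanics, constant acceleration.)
v = v₀ + at (with unit conversion) = 17.85 mph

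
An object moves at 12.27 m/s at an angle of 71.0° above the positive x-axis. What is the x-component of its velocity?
vₓ = v cos(θ) = 12.27 × cos(71.0°) = 3.99 m/s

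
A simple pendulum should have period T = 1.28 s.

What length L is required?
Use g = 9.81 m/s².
T = 2π√(L/g) → L = g(T/2π)² = 9.81×(1.28/2π)² = 0.4071 m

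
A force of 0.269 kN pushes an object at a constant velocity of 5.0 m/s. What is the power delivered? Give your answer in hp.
P = Fv = 269 N × 5 m/s = 1345 W = 1.804 hp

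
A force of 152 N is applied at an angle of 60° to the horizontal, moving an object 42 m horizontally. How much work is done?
W = Fd cosθ = 152×42×cos(60°) = 3192.0 J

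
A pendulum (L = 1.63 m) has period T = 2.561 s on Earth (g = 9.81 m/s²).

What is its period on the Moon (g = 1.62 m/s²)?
T = 2π√(L/g), so T_moon/T_earth = √(g_earth/g_moon)
T_moon = 2π√(1.63/1.62) = 6.303 s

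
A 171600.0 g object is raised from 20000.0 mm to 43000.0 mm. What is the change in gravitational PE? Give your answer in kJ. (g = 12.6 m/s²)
ΔPE = mg(h₂ − h₁) = 171.6 kg × 12.6 m/s² × (43 − 20) m = 4.973e+04 J = 49.73 kJ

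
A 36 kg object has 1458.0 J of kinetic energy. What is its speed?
KE = ½mv² → v = √(2KE/m) = √(2×1458.0/36) = 9.0 m/s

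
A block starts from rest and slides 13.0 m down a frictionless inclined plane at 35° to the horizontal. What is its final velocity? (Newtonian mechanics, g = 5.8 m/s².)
a = g sin(θ) = 5.8 × sin(35°) = 3.33 m/s²
v = √(2ad) = √(2 × 3.33 × 13.0) = 9.3 m/s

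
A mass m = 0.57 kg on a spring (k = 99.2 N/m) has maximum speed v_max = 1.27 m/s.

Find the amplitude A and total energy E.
½mv²_max = ½kA² → A = v_max√(m/k) = 1.27×√(0.57/99.2) = 0.09627 m = 9.627 cm
E = ½mv²_max = ½×0.57×1.27² = 0.4597 J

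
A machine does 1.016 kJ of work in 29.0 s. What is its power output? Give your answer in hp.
P = W/t = 1016 J / 29 s = 35.03 W = 0.04698 hp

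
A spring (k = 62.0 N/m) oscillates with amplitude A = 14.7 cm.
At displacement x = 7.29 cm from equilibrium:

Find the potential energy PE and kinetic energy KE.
E_total = ½kA² = ½×62.0×(0.147)² = 0.6699 J
PE = ½kx² = ½×62.0×(0.0729)² = 0.1647 J
KE = E_total − PE = 0.5051 J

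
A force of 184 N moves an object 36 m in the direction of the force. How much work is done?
W = Fd = 184×36 = 6624.0 J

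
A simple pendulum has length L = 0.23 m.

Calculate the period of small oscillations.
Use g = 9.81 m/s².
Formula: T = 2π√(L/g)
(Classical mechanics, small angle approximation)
T = 2π√(L/g) = 2π√(0.23/9.81) = 0.9621 s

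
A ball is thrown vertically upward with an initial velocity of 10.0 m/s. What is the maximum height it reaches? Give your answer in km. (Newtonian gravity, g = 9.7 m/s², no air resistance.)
h_max = v₀²/(2g) (with unit conversion) = 0.005155 km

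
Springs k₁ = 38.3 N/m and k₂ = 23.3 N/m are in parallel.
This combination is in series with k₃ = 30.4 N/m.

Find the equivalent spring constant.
k₁₂ = k₁ + k₂ = 61.6 N/m (parallel)
1/k_eq = 1/k₁₂ + 1/k₃ → k_eq = 20.35 N/m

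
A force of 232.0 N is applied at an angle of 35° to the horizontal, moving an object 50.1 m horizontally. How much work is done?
W = Fd cosθ = 232.0×50.1×cos(35°) = 9521.2 J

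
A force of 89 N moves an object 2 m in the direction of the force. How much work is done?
W = Fd = 89×2 = 178.0 J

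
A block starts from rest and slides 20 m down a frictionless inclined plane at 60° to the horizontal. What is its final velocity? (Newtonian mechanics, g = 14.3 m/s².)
a = g sin(θ) = 14.3 × sin(60°) = 12.38 m/s²
v = √(2ad) = √(2 × 12.38 × 20) = 22.26 m/s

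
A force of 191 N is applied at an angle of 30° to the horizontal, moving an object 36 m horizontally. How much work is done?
W = Fd cosθ = 191×36×cos(30°) = 5954.8 J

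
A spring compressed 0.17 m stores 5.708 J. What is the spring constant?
PE = ½kx² → k = 2PE/x² = 2×5.708/0.17² = 395.0 N/m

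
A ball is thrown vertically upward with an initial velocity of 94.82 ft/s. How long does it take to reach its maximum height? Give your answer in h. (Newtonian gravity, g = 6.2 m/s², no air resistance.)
t_up = v₀/g (with unit conversion) = 0.001295 h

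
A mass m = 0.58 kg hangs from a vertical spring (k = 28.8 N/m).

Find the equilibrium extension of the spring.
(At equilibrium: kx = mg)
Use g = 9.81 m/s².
x_eq = mg/k = 0.58×9.81/28.8 = 0.1976 m = 19.76 cm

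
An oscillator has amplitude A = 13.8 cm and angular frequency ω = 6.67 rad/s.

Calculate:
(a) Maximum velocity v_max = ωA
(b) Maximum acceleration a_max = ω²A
v_max = ωA = 6.67×0.138 = 0.9205 m/s
a_max = ω²A = 6.67²×0.138 = 6.139 m/s²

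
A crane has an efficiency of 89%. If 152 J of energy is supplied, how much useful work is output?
W_out = η × W_in = 0.89 × 152 = 135.28 J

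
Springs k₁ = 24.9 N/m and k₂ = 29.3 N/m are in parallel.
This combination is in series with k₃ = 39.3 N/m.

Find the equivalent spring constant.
k₁₂ = k₁ + k₂ = 54.2 N/m (parallel)
1/k_eq = 1/k₁₂ + 1/k₃ → k_eq = 22.78 N/m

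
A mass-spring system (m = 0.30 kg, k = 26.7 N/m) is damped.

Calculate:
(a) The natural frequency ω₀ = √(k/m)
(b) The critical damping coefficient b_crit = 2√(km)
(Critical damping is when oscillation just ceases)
ω₀ = √(k/m) = √(26.7/0.3) = 9.434 rad/s
b_crit = 2√(km) = 2√(26.7×0.3) = 5.66 kg/s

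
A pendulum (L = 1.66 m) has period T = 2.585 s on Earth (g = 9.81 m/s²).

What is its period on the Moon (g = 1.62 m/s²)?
T = 2π√(L/g), so T_moon/T_earth = √(g_earth/g_moon)
T_moon = 2π√(1.66/1.62) = 6.36 s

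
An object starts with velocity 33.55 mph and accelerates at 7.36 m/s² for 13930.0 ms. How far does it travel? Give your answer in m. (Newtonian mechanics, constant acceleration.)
d = v₀t + ½at² (with unit conversion) = 923.0 m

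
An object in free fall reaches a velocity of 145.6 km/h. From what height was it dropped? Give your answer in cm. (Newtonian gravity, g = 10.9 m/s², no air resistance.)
h = v²/(2g) (with unit conversion) = 7503.0 cm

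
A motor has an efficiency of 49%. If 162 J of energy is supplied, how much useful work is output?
W_out = η × W_in = 0.49 × 162 = 79.38 J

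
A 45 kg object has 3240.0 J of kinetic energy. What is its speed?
KE = ½mv² → v = √(2KE/m) = √(2×3240.0/45) = 12.0 m/s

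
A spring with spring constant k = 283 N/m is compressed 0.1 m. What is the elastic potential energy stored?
PE = ½kx² = ½×283×0.1² = 1.415 J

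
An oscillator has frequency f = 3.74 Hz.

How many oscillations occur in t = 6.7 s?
n = f×t = 3.74×6.7 = 25.06 oscillations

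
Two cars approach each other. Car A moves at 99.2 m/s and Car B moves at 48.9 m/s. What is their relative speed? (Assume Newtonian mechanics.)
v_rel = v_A + v_B = 99.2 + 48.9 = 148.1 m/s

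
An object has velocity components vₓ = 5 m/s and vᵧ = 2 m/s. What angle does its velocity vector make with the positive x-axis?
θ = arctan(vᵧ/vₓ) = arctan(2/5) = 21.8°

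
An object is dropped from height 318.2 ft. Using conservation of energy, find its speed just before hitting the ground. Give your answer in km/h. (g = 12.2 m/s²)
mgh = ½mv² → v = √(2gh) = √(2×12.2×96.99) = 48.65 m/s = 175.1 km/h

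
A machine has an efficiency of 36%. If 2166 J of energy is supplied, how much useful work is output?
W_out = η × W_in = 0.36 × 2166 = 779.76 J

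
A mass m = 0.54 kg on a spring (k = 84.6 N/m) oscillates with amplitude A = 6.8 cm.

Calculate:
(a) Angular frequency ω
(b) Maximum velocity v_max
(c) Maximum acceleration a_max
ω = √(k/m) = √(84.6/0.54) = 12.52 rad/s
v_max = ωA = 12.52×0.068 = 0.8511 m/s
a_max = ω²A = 12.52²×0.068 = 10.65 m/s²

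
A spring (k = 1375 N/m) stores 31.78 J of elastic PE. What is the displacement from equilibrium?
PE = ½kx² → x = √(2PE/k) = √(2×31.78/1375) = 0.215 m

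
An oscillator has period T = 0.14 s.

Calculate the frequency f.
f = 1/T = 1/0.14 = 7.143 Hz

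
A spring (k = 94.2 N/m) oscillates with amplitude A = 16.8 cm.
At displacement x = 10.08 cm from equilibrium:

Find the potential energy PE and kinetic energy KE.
E_total = ½kA² = ½×94.2×(0.168)² = 1.329 J
PE = ½kx² = ½×94.2×(0.1008)² = 0.4786 J
KE = E_total − PE = 0.8508 J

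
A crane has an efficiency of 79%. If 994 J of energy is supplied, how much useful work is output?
W_out = η × W_in = 0.79 × 994 = 785.26 J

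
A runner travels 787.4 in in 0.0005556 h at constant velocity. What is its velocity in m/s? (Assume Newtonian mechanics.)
v = d/t (with unit conversion) = 9.999 m/s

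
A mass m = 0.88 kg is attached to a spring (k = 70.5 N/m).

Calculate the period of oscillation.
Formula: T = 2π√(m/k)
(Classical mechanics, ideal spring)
T = 2π√(m/k) = 2π√(0.88/70.5) = 0.702 s; f = 1/T = 1.425 Hz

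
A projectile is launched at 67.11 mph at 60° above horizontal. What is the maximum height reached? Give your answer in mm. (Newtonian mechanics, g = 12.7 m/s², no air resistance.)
H = v₀²sin²(θ)/(2g) (with unit conversion) = 26580.0 mm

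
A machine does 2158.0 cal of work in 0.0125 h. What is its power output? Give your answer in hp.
P = W/t = 9029 J / 45 s = 200.6 W = 0.2691 hp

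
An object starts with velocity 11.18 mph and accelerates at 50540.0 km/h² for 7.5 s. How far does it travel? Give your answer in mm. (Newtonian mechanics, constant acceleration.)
d = v₀t + ½at² (with unit conversion) = 147200.0 mm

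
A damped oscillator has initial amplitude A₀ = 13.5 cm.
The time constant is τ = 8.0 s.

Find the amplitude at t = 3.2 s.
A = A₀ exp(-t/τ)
A = A₀ exp(−t/τ) = 13.5×exp(−3.2/8.0) = 9.049 cm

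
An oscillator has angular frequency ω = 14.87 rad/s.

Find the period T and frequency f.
T = 2π/ω = 2π/14.87 = 0.4225 s; f = ω/2π = 2.367 Hz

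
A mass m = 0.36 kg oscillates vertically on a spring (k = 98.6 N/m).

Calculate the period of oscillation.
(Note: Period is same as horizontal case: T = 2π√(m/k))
T = 2π√(m/k) = 2π√(0.36/98.6) = 0.3797 s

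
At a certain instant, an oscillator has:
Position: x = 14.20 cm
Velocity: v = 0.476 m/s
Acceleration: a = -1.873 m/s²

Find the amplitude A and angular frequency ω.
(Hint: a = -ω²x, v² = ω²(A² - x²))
a = −ω²x → ω = √(|a|/x) = √(1.873/0.142) = 3.632 rad/s
v² = ω²(A² − x²) → A = √(x² + v²/ω²) = √(0.142² + 0.476²/3.632²) = 0.1932 m = 19.32 cm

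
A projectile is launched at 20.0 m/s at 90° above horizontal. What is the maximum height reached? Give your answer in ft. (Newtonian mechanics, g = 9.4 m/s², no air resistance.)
H = v₀²sin²(θ)/(2g) (with unit conversion) = 69.81 ft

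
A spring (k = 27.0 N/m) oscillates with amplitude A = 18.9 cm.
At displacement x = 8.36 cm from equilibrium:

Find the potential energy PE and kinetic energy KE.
E_total = ½kA² = ½×27.0×(0.189)² = 0.4822 J
PE = ½kx² = ½×27.0×(0.0836)² = 0.09435 J
KE = E_total − PE = 0.3879 J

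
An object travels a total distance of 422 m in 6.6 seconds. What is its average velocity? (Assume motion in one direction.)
v_avg = Δd / Δt = 422 / 6.6 = 63.94 m/s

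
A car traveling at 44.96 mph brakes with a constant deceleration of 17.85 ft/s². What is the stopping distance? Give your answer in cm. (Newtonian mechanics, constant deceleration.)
d = v₀² / (2a) (with unit conversion) = 3712.0 cm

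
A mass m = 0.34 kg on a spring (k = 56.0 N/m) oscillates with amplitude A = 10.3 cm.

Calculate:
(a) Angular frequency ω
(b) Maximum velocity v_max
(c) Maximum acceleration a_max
ω = √(k/m) = √(56.0/0.34) = 12.83 rad/s
v_max = ωA = 12.83×0.103 = 1.322 m/s
a_max = ω²A = 12.83²×0.103 = 16.96 m/s²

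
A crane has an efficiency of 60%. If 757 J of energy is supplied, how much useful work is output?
W_out = η × W_in = 0.6 × 757 = 454.2 J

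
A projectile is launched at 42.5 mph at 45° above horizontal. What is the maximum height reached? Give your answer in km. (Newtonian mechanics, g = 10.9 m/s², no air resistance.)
H = v₀²sin²(θ)/(2g) (with unit conversion) = 0.008279 km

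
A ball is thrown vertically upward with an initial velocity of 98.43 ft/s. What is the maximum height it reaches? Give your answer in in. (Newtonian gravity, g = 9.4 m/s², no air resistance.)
h_max = v₀²/(2g) (with unit conversion) = 1885.0 in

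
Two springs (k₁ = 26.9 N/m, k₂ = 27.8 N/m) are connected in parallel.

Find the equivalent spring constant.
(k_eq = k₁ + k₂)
k_eq = k₁ + k₂ = 26.9 + 27.8 = 54.7 N/m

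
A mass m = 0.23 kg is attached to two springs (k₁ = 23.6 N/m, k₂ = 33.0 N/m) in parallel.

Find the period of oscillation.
k_eq = k₁+k₂ = 56.6 N/m
T = 2π√(m/k_eq) = 2π√(0.23/56.6) = 0.4005 s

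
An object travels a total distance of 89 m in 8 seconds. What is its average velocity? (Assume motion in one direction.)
v_avg = Δd / Δt = 89 / 8 = 11.12 m/s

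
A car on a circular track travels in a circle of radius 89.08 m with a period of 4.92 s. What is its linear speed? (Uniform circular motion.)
v = 2πr/T = 2π×89.08/4.92 = 113.76 m/s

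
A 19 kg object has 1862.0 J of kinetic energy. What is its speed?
KE = ½mv² → v = √(2KE/m) = √(2×1862.0/19) = 14.0 m/s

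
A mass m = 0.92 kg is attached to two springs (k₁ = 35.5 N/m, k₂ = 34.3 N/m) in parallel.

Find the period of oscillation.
k_eq = k₁+k₂ = 69.8 N/m
T = 2π√(m/k_eq) = 2π√(0.92/69.8) = 0.7214 s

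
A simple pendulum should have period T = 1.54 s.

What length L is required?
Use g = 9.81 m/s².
T = 2π√(L/g) → L = g(T/2π)² = 9.81×(1.54/2π)² = 0.5893 m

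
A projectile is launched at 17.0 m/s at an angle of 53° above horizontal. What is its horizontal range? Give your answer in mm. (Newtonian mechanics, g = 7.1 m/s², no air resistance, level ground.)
R = v₀² sin(2θ) / g (with unit conversion) = 39130.0 mm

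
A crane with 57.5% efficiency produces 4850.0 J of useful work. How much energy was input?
W_in = W_out/η = 4850.0/0.575 = 8434.8 J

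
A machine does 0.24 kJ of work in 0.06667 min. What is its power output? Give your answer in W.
P = W/t = 240 J / 4 s = 60 W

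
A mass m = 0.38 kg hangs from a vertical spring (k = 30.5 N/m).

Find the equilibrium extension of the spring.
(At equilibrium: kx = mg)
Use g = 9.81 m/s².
x_eq = mg/k = 0.38×9.81/30.5 = 0.1222 m = 12.22 cm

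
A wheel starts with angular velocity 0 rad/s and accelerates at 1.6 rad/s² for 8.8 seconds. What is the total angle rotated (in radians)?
θ = ω₀t + ½αt² = 0×8.8 + ½×1.6×8.8² = 61.95 rad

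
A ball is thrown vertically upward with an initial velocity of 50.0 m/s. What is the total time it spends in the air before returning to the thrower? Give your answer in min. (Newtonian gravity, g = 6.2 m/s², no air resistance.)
t_total = 2v₀/g (with unit conversion) = 0.2688 min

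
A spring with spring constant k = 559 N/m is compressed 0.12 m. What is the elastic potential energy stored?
PE = ½kx² = ½×559×0.12² = 4.025 J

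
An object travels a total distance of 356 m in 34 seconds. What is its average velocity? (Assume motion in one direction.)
v_avg = Δd / Δt = 356 / 34 = 10.47 m/s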